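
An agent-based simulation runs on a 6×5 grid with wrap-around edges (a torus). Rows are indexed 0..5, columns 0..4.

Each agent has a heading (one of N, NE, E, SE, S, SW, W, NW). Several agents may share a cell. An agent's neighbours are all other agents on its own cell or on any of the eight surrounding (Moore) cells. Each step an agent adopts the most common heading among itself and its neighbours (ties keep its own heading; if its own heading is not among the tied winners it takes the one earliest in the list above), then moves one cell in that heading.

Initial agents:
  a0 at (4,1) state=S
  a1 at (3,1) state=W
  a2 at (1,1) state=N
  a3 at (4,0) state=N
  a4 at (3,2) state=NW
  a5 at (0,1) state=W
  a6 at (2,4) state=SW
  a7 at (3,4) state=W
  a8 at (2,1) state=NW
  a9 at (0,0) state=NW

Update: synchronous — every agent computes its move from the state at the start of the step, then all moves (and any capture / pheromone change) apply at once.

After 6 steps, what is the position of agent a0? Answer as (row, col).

t=1: a0@(5,1):S a1@(2,0):NW a2@(0,0):NW a3@(4,4):W a4@(2,1):NW a5@(0,0):W a6@(3,3):SW a7@(3,3):W a8@(1,0):NW a9@(5,4):NW
t=2: a0@(0,1):S a1@(1,4):NW a2@(5,4):NW a3@(4,3):W a4@(1,0):NW a5@(5,4):NW a6@(3,2):W a7@(3,2):W a8@(0,4):NW a9@(4,3):NW
t=3: a0@(1,1):S a1@(0,3):NW a2@(4,3):NW a3@(4,2):W a4@(0,4):NW a5@(4,3):NW a6@(3,1):W a7@(3,1):W a8@(5,3):NW a9@(3,2):NW
t=4: a0@(2,1):S a1@(5,2):NW a2@(3,2):NW a3@(3,1):NW a4@(5,3):NW a5@(3,2):NW a6@(3,0):W a7@(3,0):W a8@(4,2):NW a9@(2,1):NW
t=5: a0@(1,0):NW a1@(4,1):NW a2@(2,1):NW a3@(2,0):NW a4@(4,2):NW a5@(2,1):NW a6@(3,4):W a7@(3,4):W a8@(3,1):NW a9@(1,0):NW
t=6: a0@(0,4):NW a1@(3,0):NW a2@(1,0):NW a3@(1,4):NW a4@(3,1):NW a5@(1,0):NW a6@(3,3):W a7@(3,3):W a8@(2,0):NW a9@(0,4):NW

(0, 4)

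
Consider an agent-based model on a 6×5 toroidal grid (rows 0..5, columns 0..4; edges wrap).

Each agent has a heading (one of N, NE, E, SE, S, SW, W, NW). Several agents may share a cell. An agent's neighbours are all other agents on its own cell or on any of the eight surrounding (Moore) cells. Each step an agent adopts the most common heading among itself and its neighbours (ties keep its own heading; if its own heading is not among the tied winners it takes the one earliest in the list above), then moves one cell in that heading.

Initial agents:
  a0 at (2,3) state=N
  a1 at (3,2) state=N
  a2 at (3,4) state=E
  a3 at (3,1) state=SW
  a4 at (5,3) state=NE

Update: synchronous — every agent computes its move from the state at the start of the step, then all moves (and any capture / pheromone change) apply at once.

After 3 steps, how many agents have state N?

t=1: a0@(1,3):N a1@(2,2):N a2@(3,0):E a3@(4,0):SW a4@(4,4):NE
t=2: a0@(0,3):N a1@(1,2):N a2@(3,1):E a3@(5,4):SW a4@(3,0):NE
t=3: a0@(5,3):N a1@(0,2):N a2@(3,2):E a3@(0,3):SW a4@(2,1):NE

2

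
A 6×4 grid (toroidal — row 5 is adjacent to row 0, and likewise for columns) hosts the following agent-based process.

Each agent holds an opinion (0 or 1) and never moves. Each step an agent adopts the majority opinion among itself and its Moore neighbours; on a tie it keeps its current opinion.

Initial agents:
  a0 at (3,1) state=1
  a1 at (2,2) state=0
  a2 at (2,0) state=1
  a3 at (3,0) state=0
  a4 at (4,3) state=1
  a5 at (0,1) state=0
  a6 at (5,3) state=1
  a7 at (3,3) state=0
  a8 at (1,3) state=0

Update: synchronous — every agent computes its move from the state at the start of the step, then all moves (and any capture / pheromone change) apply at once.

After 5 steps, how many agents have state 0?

5

t=1: a0@(3,1):1 a1@(2,2):0 a2@(2,0):0 a3@(3,0):1 a4@(4,3):1 a5@(0,1):0 a6@(5,3):1 a7@(3,3):0 a8@(1,3):0
t=2: (unchanged — steady state)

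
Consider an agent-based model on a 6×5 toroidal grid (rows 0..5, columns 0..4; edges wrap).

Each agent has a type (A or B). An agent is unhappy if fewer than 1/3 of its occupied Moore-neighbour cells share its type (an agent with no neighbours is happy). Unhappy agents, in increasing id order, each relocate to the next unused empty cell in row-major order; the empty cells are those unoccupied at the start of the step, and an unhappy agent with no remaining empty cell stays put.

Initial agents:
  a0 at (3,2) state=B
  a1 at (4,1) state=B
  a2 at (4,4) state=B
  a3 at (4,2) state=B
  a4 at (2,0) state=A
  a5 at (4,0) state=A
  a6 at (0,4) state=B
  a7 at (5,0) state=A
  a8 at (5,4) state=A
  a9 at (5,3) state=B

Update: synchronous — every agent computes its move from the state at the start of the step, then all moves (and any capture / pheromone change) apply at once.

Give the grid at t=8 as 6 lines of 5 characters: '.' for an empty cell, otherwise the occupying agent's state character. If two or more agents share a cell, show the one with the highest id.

B...B
.....
A....
..B..
ABB..
A..BA

t=1: a0@(3,2):B a1@(4,1):B a2@(0,0):B a3@(4,2):B a4@(2,0):A a5@(4,0):A a6@(0,4):B a7@(5,0):A a8@(5,4):A a9@(5,3):B
t=2: (unchanged — steady state)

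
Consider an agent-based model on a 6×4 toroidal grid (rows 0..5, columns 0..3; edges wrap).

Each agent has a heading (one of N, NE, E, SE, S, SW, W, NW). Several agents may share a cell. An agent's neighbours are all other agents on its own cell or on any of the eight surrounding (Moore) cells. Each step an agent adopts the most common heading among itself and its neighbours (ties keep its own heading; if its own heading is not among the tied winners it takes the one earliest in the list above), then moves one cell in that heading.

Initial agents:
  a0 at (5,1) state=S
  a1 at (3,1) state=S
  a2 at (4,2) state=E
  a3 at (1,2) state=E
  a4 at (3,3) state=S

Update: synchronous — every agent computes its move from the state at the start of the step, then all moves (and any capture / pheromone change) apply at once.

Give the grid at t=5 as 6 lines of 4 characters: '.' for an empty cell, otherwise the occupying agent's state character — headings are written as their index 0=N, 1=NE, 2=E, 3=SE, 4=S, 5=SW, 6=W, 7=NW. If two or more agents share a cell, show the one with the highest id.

t=1: a0@(0,1):S a1@(4,1):S a2@(5,2):S a3@(1,3):E a4@(4,3):S
t=2: a0@(1,1):S a1@(5,1):S a2@(0,2):S a3@(1,0):E a4@(5,3):S
t=3: a0@(2,1):S a1@(0,1):S a2@(1,2):S a3@(1,1):E a4@(0,3):S
t=4: a0@(3,1):S a1@(1,1):S a2@(2,2):S a3@(2,1):S a4@(1,3):S
t=5: a0@(4,1):S a1@(2,1):S a2@(3,2):S a3@(3,1):S a4@(2,3):S

....
....
.4.4
.44.
.4..
....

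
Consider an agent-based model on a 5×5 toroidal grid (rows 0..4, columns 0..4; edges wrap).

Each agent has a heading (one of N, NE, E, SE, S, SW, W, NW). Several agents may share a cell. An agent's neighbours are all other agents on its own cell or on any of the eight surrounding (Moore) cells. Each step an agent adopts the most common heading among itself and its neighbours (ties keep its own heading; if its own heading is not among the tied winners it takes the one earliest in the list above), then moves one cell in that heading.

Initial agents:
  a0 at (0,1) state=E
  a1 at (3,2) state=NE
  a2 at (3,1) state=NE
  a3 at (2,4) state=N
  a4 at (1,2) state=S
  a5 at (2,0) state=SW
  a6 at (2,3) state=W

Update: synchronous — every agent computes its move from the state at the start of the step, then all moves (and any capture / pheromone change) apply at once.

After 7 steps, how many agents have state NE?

7

t=1: a0@(0,2):E a1@(2,3):NE a2@(2,2):NE a3@(1,4):N a4@(2,2):S a5@(3,4):SW a6@(2,2):W
t=2: a0@(0,3):E a1@(1,4):NE a2@(1,3):NE a3@(0,4):N a4@(1,3):NE a5@(4,3):SW a6@(1,3):NE
t=3: a0@(4,4):NE a1@(0,0):NE a2@(0,4):NE a3@(4,0):NE a4@(0,4):NE a5@(0,2):SW a6@(0,4):NE
t=4: a0@(3,0):NE a1@(4,1):NE a2@(4,0):NE a3@(3,1):NE a4@(4,0):NE a5@(1,1):SW a6@(4,0):NE
t=5: a0@(2,1):NE a1@(3,2):NE a2@(3,1):NE a3@(2,2):NE a4@(3,1):NE a5@(2,0):SW a6@(3,1):NE
t=6: a0@(1,2):NE a1@(2,3):NE a2@(2,2):NE a3@(1,3):NE a4@(2,2):NE a5@(1,1):NE a6@(2,2):NE
t=7: a0@(0,3):NE a1@(1,4):NE a2@(1,3):NE a3@(0,4):NE a4@(1,3):NE a5@(0,2):NE a6@(1,3):NE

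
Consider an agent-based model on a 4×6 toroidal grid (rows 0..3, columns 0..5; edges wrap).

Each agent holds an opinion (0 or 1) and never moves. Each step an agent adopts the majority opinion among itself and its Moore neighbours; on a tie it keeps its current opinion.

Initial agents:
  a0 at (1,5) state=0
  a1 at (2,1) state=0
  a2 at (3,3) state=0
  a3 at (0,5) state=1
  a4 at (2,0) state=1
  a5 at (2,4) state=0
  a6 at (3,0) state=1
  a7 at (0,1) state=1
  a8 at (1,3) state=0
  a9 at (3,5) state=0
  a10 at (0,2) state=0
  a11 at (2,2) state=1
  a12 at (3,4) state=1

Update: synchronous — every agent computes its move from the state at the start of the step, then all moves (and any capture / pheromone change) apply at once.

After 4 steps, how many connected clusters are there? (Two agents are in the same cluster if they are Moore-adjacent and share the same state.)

2

t=1: a0@(1,5):0 a1@(2,1):1 a2@(3,3):0 a3@(0,5):1 a4@(2,0):0 a5@(2,4):0 a6@(3,0):1 a7@(0,1):1 a8@(1,3):0 a9@(3,5):1 a10@(0,2):0 a11@(2,2):0 a12@(3,4):0
t=2: a0@(1,5):0 a1@(2,1):1 a2@(3,3):0 a3@(0,5):1 a4@(2,0):1 a5@(2,4):0 a6@(3,0):1 a7@(0,1):1 a8@(1,3):0 a9@(3,5):1 a10@(0,2):0 a11@(2,2):0 a12@(3,4):0
t=3: (unchanged — steady state)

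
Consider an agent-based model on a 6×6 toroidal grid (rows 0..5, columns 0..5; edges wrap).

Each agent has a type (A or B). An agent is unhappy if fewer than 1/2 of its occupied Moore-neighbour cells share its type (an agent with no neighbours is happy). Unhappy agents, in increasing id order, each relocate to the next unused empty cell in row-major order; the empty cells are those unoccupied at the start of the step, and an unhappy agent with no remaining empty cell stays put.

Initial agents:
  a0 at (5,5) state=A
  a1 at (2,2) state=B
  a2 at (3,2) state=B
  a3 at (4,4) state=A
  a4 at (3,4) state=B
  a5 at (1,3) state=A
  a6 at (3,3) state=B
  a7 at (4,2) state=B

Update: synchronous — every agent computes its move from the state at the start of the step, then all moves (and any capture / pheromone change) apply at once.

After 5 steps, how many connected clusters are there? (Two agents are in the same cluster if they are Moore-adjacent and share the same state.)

t=1: a0@(5,5):A a1@(2,2):B a2@(3,2):B a3@(0,0):A a4@(3,4):B a5@(0,1):A a6@(3,3):B a7@(4,2):B
t=2: (unchanged — steady state)

2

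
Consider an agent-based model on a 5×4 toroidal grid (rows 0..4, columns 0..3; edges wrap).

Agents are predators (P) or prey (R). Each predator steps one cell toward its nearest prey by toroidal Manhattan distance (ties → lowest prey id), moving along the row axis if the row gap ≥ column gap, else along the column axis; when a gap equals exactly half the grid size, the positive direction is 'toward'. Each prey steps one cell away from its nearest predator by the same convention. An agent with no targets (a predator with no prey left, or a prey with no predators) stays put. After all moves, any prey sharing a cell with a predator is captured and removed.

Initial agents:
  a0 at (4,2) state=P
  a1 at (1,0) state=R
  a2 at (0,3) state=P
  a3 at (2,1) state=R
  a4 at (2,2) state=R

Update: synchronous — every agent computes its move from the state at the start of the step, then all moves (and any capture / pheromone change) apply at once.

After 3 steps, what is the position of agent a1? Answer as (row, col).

(3, 3)

t=1: a0@(3,2):P a1@(2,0):R a2@(1,3):P a3@(1,1):R a4@(1,2):R
t=2: a0@(2,2):P a1@(3,0):R a2@(1,2):P a3@(1,0):R a4@(1,1):R
t=3: a0@(1,2):P a1@(3,3):R a2@(1,1):P a3@(1,3):R a4@(1,0):R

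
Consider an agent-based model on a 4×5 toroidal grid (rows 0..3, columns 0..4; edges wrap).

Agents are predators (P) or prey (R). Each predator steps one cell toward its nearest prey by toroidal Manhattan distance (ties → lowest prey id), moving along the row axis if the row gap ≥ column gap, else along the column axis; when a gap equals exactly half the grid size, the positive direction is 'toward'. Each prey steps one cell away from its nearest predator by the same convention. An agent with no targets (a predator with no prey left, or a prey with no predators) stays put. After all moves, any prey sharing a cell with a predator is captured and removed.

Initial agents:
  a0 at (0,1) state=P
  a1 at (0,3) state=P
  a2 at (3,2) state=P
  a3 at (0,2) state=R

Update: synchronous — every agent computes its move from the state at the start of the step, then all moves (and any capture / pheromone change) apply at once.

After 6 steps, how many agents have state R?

1

t=1: a0@(0,2):P a1@(0,2):P a2@(0,2):P a3@(0,3):R
t=2: a0@(0,3):P a1@(0,3):P a2@(0,3):P a3@(0,4):R
t=3: a0@(0,4):P a1@(0,4):P a2@(0,4):P a3@(0,0):R
t=4: a0@(0,0):P a1@(0,0):P a2@(0,0):P a3@(0,1):R
t=5: a0@(0,1):P a1@(0,1):P a2@(0,1):P a3@(0,2):R
t=6: a0@(0,2):P a1@(0,2):P a2@(0,2):P a3@(0,3):R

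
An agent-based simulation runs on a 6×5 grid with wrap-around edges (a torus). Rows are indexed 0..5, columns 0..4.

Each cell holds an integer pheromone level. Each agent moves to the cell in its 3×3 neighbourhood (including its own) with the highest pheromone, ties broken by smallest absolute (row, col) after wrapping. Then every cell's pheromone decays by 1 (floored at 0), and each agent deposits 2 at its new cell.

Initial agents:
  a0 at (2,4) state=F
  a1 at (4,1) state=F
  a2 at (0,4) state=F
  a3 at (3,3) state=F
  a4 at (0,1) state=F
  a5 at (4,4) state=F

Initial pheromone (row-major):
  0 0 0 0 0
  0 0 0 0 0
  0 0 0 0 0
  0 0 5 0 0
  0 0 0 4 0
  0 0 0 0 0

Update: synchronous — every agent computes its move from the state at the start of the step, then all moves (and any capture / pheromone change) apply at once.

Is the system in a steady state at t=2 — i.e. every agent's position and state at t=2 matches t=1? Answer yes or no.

no

t=1: a0@(1,0) a1@(3,2) a2@(0,0) a3@(3,2) a4@(0,0) a5@(4,3) | pheromone: 4 0 0 0 0 / 2 0 0 0 0 / 0 0 0 0 0 / 0 0 8 0 0 / 0 0 0 5 0 / 0 0 0 0 0
t=2: a0@(0,0) a1@(3,2) a2@(0,0) a3@(3,2) a4@(0,0) a5@(3,2) | pheromone: 9 0 0 0 0 / 1 0 0 0 0 / 0 0 0 0 0 / 0 0 13 0 0 / 0 0 0 4 0 / 0 0 0 0 0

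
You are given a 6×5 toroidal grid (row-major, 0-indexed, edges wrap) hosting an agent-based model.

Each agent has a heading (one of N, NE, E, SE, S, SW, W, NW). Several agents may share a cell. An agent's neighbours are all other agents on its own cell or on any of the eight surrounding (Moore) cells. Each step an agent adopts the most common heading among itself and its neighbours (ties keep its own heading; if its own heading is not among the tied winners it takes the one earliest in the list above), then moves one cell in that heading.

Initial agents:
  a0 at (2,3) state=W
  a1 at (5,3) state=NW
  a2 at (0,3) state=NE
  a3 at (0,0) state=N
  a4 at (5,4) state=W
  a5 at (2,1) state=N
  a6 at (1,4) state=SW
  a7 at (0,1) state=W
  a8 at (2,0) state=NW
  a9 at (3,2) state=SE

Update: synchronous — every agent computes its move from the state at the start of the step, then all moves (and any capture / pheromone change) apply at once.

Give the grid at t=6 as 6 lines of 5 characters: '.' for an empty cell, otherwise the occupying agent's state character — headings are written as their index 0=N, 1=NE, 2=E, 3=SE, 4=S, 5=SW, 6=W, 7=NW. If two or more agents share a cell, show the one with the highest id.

t=1: a0@(2,2):W a1@(4,2):NW a2@(5,4):NE a3@(0,4):W a4@(5,3):W a5@(1,1):N a6@(2,3):SW a7@(0,0):W a8@(1,4):NW a9@(4,3):SE
t=2: a0@(2,1):W a1@(3,1):NW a2@(5,3):W a3@(0,3):W a4@(5,2):W a5@(1,0):W a6@(3,2):SW a7@(0,4):W a8@(1,3):W a9@(5,4):SE
t=3: a0@(2,0):W a1@(2,0):NW a2@(5,2):W a3@(0,2):W a4@(5,1):W a5@(1,4):W a6@(4,1):SW a7@(0,3):W a8@(1,2):W a9@(5,3):W
t=4: a0@(2,4):W a1@(2,4):W a2@(5,1):W a3@(0,1):W a4@(5,0):W a5@(1,3):W a6@(4,0):W a7@(0,2):W a8@(1,1):W a9@(5,2):W
t=5: a0@(2,3):W a1@(2,3):W a2@(5,0):W a3@(0,0):W a4@(5,4):W a5@(1,2):W a6@(4,4):W a7@(0,1):W a8@(1,0):W a9@(5,1):W
t=6: a0@(2,2):W a1@(2,2):W a2@(5,4):W a3@(0,4):W a4@(5,3):W a5@(1,1):W a6@(4,3):W a7@(0,0):W a8@(1,4):W a9@(5,0):W

6...6
.6..6
..6..
.....
...6.
6..66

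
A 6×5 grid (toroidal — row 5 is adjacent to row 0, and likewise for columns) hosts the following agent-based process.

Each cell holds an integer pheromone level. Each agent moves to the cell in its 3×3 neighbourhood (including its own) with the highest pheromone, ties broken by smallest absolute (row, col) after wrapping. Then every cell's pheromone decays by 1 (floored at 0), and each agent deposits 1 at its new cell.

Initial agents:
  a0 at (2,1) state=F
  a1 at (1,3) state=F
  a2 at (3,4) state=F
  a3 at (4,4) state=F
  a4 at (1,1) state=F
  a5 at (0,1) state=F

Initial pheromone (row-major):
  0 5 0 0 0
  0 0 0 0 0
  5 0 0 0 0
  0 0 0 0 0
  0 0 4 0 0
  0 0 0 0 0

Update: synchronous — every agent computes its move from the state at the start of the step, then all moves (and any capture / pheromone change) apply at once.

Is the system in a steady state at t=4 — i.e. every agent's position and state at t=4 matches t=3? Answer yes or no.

t=1: a0@(2,0) a1@(0,2) a2@(2,0) a3@(3,0) a4@(0,1) a5@(0,1) | pheromone: 0 6 1 0 0 / 0 0 0 0 0 / 6 0 0 0 0 / 1 0 0 0 0 / 0 0 3 0 0 / 0 0 0 0 0
t=2: a0@(2,0) a1@(0,1) a2@(2,0) a3@(2,0) a4@(0,1) a5@(0,1) | pheromone: 0 8 0 0 0 / 0 0 0 0 0 / 8 0 0 0 0 / 0 0 0 0 0 / 0 0 2 0 0 / 0 0 0 0 0
t=3: a0@(2,0) a1@(0,1) a2@(2,0) a3@(2,0) a4@(0,1) a5@(0,1) | pheromone: 0 10 0 0 0 / 0 0 0 0 0 / 10 0 0 0 0 / 0 0 0 0 0 / 0 0 1 0 0 / 0 0 0 0 0
t=4: a0@(2,0) a1@(0,1) a2@(2,0) a3@(2,0) a4@(0,1) a5@(0,1) | pheromone: 0 12 0 0 0 / 0 0 0 0 0 / 12 0 0 0 0 / 0 0 0 0 0 / 0 0 0 0 0 / 0 0 0 0 0

yes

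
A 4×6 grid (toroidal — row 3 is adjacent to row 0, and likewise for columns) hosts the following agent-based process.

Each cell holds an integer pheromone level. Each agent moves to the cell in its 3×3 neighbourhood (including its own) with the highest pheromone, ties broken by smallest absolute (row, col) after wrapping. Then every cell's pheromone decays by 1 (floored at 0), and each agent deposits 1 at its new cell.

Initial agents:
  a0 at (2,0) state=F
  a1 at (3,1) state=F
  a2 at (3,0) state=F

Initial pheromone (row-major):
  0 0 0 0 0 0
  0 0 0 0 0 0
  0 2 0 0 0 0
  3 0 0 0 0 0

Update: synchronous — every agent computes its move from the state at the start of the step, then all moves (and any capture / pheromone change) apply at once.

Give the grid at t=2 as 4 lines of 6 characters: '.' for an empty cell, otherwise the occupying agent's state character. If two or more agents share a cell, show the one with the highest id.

......
......
......
F.....

t=1: a0@(3,0) a1@(3,0) a2@(3,0) | pheromone: 0 0 0 0 0 0 / 0 0 0 0 0 0 / 0 1 0 0 0 0 / 5 0 0 0 0 0
t=2: a0@(3,0) a1@(3,0) a2@(3,0) | pheromone: 0 0 0 0 0 0 / 0 0 0 0 0 0 / 0 0 0 0 0 0 / 7 0 0 0 0 0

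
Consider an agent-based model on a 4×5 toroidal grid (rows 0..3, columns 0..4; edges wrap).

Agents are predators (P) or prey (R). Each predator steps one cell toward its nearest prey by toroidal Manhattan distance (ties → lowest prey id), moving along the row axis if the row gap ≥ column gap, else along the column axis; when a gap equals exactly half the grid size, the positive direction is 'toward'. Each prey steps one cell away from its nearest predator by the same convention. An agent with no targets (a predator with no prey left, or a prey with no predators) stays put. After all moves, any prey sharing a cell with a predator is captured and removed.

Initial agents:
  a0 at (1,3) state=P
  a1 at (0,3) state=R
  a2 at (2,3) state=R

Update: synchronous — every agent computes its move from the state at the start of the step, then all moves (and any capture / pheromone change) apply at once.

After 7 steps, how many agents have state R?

t=1: a0@(0,3):P a1@(3,3):R a2@(3,3):R
t=2: a0@(3,3):P a1@(2,3):R a2@(2,3):R
t=3: a0@(2,3):P a1@(1,3):R a2@(1,3):R
t=4: a0@(1,3):P a1@(0,3):R a2@(0,3):R
t=5: a0@(0,3):P a1@(3,3):R a2@(3,3):R
t=6: a0@(3,3):P a1@(2,3):R a2@(2,3):R
t=7: a0@(2,3):P a1@(1,3):R a2@(1,3):R

2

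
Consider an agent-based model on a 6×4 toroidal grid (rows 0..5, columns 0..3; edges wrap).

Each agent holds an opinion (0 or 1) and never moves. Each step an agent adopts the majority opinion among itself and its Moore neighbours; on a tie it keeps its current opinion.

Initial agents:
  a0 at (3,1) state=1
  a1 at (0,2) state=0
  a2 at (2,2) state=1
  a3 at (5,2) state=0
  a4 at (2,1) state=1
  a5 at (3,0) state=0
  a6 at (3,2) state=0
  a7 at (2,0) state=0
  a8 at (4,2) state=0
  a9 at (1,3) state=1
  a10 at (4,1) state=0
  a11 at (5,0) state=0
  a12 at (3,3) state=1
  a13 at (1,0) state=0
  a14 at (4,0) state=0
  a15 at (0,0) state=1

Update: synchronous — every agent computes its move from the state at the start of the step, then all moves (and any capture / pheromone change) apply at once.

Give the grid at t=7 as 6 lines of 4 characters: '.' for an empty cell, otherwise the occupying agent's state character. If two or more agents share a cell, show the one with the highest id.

t=1: a0@(3,1):0 a1@(0,2):0 a2@(2,2):1 a3@(5,2):0 a4@(2,1):0 a5@(3,0):0 a6@(3,2):1 a7@(2,0):1 a8@(4,2):0 a9@(1,3):1 a10@(4,1):0 a11@(5,0):0 a12@(3,3):0 a13@(1,0):1 a14@(4,0):0 a15@(0,0):1
t=2: a0@(3,1):0 a1@(0,2):0 a2@(2,2):1 a3@(5,2):0 a4@(2,1):1 a5@(3,0):0 a6@(3,2):0 a7@(2,0):0 a8@(4,2):0 a9@(1,3):1 a10@(4,1):0 a11@(5,0):0 a12@(3,3):0 a13@(1,0):1 a14@(4,0):0 a15@(0,0):1
t=3: a0@(3,1):0 a1@(0,2):0 a2@(2,2):1 a3@(5,2):0 a4@(2,1):0 a5@(3,0):0 a6@(3,2):0 a7@(2,0):0 a8@(4,2):0 a9@(1,3):1 a10@(4,1):0 a11@(5,0):0 a12@(3,3):0 a13@(1,0):1 a14@(4,0):0 a15@(0,0):1
t=4: a0@(3,1):0 a1@(0,2):0 a2@(2,2):0 a3@(5,2):0 a4@(2,1):0 a5@(3,0):0 a6@(3,2):0 a7@(2,0):0 a8@(4,2):0 a9@(1,3):1 a10@(4,1):0 a11@(5,0):0 a12@(3,3):0 a13@(1,0):1 a14@(4,0):0 a15@(0,0):1
t=5: (unchanged — steady state)

1.0.
1..1
000.
0000
000.
0.0.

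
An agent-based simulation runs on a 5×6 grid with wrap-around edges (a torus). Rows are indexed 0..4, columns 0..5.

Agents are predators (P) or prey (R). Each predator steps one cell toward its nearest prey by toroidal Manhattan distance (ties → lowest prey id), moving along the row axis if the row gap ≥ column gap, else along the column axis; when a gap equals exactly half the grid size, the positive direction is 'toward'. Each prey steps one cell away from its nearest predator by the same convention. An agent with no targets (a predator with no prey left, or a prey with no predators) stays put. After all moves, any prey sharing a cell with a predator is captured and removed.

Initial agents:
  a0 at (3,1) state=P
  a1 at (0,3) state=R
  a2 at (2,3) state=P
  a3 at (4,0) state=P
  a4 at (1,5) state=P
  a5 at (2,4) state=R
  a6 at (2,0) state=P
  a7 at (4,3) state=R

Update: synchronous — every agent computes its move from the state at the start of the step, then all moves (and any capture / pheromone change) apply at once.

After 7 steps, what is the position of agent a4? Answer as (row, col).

(3, 5)

t=1: a0@(3,2):P a1@(4,3):R a2@(2,4):P a3@(4,1):P a4@(2,5):P a6@(2,5):P a7@(0,3):R
t=2: a0@(4,2):P a1@(0,3):R a2@(3,4):P a3@(4,2):P a4@(3,5):P a6@(3,5):P a7@(1,3):R
t=3: a0@(0,2):P a1@(1,3):R a2@(4,4):P a3@(0,2):P a4@(4,5):P a6@(4,5):P a7@(2,3):R
t=4: a0@(1,2):P a1@(2,3):R a2@(0,4):P a3@(1,2):P a4@(0,5):P a6@(0,5):P a7@(3,3):R
t=5: a0@(2,2):P a1@(3,3):R a2@(1,4):P a3@(2,2):P a4@(1,5):P a6@(1,5):P a7@(4,3):R
t=6: a0@(3,2):P a1@(4,3):R a2@(2,4):P a3@(3,2):P a4@(2,5):P a6@(2,5):P a7@(0,3):R
t=7: a0@(4,2):P a1@(0,3):R a2@(3,4):P a3@(4,2):P a4@(3,5):P a6@(3,5):P a7@(1,3):R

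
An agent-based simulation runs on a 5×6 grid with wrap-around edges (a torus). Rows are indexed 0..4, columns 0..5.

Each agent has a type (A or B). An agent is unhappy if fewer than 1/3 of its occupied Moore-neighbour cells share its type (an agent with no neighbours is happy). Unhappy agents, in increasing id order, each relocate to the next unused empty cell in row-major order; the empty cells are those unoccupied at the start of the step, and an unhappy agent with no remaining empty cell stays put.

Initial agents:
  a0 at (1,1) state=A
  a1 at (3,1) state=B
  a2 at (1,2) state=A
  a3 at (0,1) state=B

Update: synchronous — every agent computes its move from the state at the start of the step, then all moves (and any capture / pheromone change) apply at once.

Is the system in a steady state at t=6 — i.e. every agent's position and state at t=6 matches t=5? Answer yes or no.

no

t=1: a0@(1,1):A a1@(3,1):B a2@(1,2):A a3@(0,0):B
t=2: a0@(1,1):A a1@(3,1):B a2@(1,2):A a3@(0,1):B
t=3: a0@(1,1):A a1@(3,1):B a2@(1,2):A a3@(0,0):B
t=4: a0@(1,1):A a1@(3,1):B a2@(1,2):A a3@(0,1):B
t=5: a0@(1,1):A a1@(3,1):B a2@(1,2):A a3@(0,0):B
t=6: a0@(1,1):A a1@(3,1):B a2@(1,2):A a3@(0,1):B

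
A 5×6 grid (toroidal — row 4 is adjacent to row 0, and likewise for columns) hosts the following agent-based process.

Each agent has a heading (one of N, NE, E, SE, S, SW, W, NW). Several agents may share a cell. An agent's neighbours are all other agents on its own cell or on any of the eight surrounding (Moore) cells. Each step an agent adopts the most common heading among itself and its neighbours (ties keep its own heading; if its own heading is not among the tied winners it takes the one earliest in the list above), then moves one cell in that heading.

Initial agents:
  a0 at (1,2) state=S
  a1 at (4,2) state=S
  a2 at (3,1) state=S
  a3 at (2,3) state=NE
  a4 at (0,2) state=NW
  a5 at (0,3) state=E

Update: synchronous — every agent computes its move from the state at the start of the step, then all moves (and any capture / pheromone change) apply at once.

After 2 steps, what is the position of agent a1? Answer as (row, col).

t=1: a0@(2,2):S a1@(0,2):S a2@(4,1):S a3@(1,4):NE a4@(1,2):S a5@(1,3):S
t=2: a0@(3,2):S a1@(1,2):S a2@(0,1):S a3@(0,5):NE a4@(2,2):S a5@(2,3):S

(1, 2)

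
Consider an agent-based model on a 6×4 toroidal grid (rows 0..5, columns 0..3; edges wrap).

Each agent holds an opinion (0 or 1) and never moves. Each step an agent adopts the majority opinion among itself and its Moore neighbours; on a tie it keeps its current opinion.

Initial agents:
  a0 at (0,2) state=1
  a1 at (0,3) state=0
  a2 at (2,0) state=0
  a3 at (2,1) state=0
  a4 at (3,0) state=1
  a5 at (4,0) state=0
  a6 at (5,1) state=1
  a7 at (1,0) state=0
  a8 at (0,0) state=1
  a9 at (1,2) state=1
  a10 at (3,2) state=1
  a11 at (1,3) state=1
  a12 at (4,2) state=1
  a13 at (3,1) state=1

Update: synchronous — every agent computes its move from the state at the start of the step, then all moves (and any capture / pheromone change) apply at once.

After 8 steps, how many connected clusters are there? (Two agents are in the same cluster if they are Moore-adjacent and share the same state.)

1

t=1: a0@(0,2):1 a1@(0,3):1 a2@(2,0):0 a3@(2,1):1 a4@(3,0):0 a5@(4,0):1 a6@(5,1):1 a7@(1,0):0 a8@(0,0):1 a9@(1,2):1 a10@(3,2):1 a11@(1,3):1 a12@(4,2):1 a13@(3,1):1
t=2: a0@(0,2):1 a1@(0,3):1 a2@(2,0):0 a3@(2,1):1 a4@(3,0):1 a5@(4,0):1 a6@(5,1):1 a7@(1,0):1 a8@(0,0):1 a9@(1,2):1 a10@(3,2):1 a11@(1,3):1 a12@(4,2):1 a13@(3,1):1
t=3: a0@(0,2):1 a1@(0,3):1 a2@(2,0):1 a3@(2,1):1 a4@(3,0):1 a5@(4,0):1 a6@(5,1):1 a7@(1,0):1 a8@(0,0):1 a9@(1,2):1 a10@(3,2):1 a11@(1,3):1 a12@(4,2):1 a13@(3,1):1
t=4: (unchanged — steady state)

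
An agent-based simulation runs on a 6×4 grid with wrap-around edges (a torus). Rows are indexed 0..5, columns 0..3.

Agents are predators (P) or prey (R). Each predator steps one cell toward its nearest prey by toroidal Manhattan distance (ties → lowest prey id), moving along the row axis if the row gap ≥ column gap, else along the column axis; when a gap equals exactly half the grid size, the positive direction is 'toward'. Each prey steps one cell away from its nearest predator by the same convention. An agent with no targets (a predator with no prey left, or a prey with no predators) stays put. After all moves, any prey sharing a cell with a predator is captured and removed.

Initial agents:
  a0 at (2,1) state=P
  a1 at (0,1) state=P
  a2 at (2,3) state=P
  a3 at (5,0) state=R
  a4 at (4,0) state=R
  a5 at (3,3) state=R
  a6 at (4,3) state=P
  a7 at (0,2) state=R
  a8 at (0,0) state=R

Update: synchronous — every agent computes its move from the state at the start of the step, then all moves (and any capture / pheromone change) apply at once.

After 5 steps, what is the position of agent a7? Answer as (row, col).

(2, 1)

t=1: a0@(3,1):P a1@(0,2):P a2@(3,3):P a4@(4,1):R a5@(4,3):R a6@(4,0):P a7@(0,3):R a8@(0,3):R
t=2: a0@(4,1):P a1@(0,3):P a2@(4,3):P a4@(5,1):R a5@(5,3):R a6@(4,1):P a7@(0,0):R a8@(0,0):R
t=3: a0@(5,1):P a1@(5,3):P a2@(5,3):P a4@(0,1):R a5@(4,3):R a6@(5,1):P a7@(0,1):R a8@(0,1):R
t=4: a0@(0,1):P a1@(4,3):P a2@(4,3):P a4@(1,1):R a5@(3,3):R a6@(0,1):P a7@(1,1):R a8@(1,1):R
t=5: a0@(1,1):P a1@(3,3):P a2@(3,3):P a4@(2,1):R a5@(2,3):R a6@(1,1):P a7@(2,1):R a8@(2,1):R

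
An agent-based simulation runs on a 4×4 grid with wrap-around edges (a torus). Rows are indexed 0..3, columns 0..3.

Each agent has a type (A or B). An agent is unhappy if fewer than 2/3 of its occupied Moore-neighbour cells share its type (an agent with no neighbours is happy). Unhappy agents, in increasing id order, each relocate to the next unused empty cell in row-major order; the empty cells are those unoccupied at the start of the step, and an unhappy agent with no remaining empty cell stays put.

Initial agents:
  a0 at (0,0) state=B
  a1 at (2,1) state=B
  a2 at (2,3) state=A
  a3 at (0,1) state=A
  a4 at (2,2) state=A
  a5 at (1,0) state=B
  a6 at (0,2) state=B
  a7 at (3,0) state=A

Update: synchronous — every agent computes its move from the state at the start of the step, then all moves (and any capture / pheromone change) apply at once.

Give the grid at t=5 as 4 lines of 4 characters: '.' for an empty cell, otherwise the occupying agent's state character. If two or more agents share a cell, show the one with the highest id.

t=1: a0@(0,3):B a1@(1,1):B a2@(2,3):A a3@(1,2):A a4@(1,3):A a5@(2,0):B a6@(3,1):B a7@(3,2):A
t=2: a0@(0,0):B a1@(0,1):B a2@(2,3):A a3@(0,2):A a4@(1,0):A a5@(2,1):B a6@(2,2):B a7@(3,0):A
t=3: a0@(0,3):B a1@(1,1):B a2@(2,3):A a3@(1,2):A a4@(1,3):A a5@(2,0):B a6@(3,1):B a7@(3,2):A
t=4: a0@(0,0):B a1@(0,1):B a2@(2,3):A a3@(0,2):A a4@(1,0):A a5@(2,1):B a6@(2,2):B a7@(3,0):A
t=5: a0@(0,3):B a1@(1,1):B a2@(2,3):A a3@(1,2):A a4@(1,3):A a5@(2,0):B a6@(3,1):B a7@(3,2):A

...B
.BAA
B..A
.BA.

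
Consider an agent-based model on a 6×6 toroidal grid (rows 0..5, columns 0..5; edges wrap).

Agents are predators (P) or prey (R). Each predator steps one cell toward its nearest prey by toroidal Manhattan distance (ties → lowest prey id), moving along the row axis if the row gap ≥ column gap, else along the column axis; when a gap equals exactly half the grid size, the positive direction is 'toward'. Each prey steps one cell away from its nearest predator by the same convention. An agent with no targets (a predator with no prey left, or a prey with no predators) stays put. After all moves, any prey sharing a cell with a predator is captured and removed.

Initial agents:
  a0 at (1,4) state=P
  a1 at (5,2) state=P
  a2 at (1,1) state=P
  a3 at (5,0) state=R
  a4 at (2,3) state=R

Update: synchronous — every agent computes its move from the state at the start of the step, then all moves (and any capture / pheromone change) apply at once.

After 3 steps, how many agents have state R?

t=1: a0@(2,4):P a1@(5,1):P a2@(0,1):P a3@(5,5):R a4@(3,3):R
t=2: a0@(3,4):P a1@(5,0):P a2@(0,0):P a3@(5,4):R a4@(4,3):R
t=3: a0@(4,4):P a1@(5,5):P a2@(0,5):P a3@(0,4):R a4@(5,3):R

2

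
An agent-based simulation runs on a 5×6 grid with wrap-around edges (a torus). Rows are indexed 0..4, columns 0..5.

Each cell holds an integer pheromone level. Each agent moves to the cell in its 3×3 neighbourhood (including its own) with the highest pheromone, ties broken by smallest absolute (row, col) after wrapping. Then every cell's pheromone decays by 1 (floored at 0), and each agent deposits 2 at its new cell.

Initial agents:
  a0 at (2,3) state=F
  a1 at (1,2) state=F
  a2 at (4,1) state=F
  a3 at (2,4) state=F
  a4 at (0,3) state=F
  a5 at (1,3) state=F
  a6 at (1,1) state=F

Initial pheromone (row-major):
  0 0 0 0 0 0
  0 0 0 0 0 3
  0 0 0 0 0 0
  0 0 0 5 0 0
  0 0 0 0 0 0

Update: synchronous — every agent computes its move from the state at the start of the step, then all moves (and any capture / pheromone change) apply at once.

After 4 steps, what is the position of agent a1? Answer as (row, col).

t=1: a0@(3,3) a1@(0,1) a2@(0,0) a3@(3,3) a4@(0,2) a5@(0,2) a6@(0,0) | pheromone: 4 2 4 0 0 0 / 0 0 0 0 0 2 / 0 0 0 0 0 0 / 0 0 0 8 0 0 / 0 0 0 0 0 0
t=2: a0@(3,3) a1@(0,0) a2@(0,0) a3@(3,3) a4@(0,2) a5@(0,2) a6@(0,0) | pheromone: 9 1 7 0 0 0 / 0 0 0 0 0 1 / 0 0 0 0 0 0 / 0 0 0 11 0 0 / 0 0 0 0 0 0
t=3: a0@(3,3) a1@(0,0) a2@(0,0) a3@(3,3) a4@(0,2) a5@(0,2) a6@(0,0) | pheromone: 14 0 10 0 0 0 / 0 0 0 0 0 0 / 0 0 0 0 0 0 / 0 0 0 14 0 0 / 0 0 0 0 0 0
t=4: a0@(3,3) a1@(0,0) a2@(0,0) a3@(3,3) a4@(0,2) a5@(0,2) a6@(0,0) | pheromone: 19 0 13 0 0 0 / 0 0 0 0 0 0 / 0 0 0 0 0 0 / 0 0 0 17 0 0 / 0 0 0 0 0 0

(0, 0)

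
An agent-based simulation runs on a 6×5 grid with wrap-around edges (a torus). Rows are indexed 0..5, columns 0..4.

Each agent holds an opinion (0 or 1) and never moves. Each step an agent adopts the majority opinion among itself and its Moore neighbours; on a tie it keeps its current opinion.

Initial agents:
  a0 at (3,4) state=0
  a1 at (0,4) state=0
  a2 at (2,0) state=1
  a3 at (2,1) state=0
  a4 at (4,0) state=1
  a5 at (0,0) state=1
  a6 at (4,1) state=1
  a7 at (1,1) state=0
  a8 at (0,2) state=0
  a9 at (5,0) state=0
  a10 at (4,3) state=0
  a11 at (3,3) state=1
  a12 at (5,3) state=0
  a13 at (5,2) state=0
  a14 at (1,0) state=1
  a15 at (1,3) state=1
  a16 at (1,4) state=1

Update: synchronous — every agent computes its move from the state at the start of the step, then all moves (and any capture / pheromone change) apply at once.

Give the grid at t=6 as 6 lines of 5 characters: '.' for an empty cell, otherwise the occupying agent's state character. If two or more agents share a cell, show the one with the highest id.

t=1: a0@(3,4):1 a1@(0,4):1 a2@(2,0):1 a3@(2,1):0 a4@(4,0):1 a5@(0,0):1 a6@(4,1):1 a7@(1,1):0 a8@(0,2):0 a9@(5,0):1 a10@(4,3):0 a11@(3,3):0 a12@(5,3):0 a13@(5,2):0 a14@(1,0):1 a15@(1,3):1 a16@(1,4):1
t=2: (unchanged — steady state)

1.0.1
10.11
10...
...01
11.0.
1.00.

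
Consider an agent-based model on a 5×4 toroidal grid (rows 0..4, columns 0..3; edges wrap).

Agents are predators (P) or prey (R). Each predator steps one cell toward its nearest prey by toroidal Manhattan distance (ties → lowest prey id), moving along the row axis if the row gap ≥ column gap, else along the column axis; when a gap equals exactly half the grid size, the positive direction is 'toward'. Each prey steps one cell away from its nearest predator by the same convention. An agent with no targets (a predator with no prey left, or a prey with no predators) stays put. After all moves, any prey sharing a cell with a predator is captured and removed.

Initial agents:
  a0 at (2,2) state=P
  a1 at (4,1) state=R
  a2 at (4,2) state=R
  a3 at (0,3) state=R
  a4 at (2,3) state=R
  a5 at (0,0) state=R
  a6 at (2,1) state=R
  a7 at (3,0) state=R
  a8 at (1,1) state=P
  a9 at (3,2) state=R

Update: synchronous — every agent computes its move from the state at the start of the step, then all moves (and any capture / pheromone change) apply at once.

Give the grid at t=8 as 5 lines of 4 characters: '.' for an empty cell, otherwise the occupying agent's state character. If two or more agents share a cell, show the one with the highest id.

t=1: a0@(2,3):P a1@(3,1):R a2@(0,2):R a3@(4,3):R a4@(2,0):R a5@(4,0):R a6@(2,0):R a7@(3,3):R a8@(2,1):P a9@(4,2):R
t=2: a0@(2,0):P a1@(4,1):R a2@(4,2):R a3@(0,3):R a4@(2,1):R a5@(0,0):R a6@(2,1):R a7@(4,3):R a8@(3,1):P a9@(0,2):R
t=3: a0@(2,1):P a1@(0,1):R a2@(0,2):R a3@(4,3):R a4@(2,2):R a5@(4,0):R a6@(2,2):R a7@(0,3):R a8@(4,1):P a9@(1,2):R
t=4: a0@(2,2):P a1@(1,1):R a2@(1,2):R a3@(4,2):R a4@(2,3):R a5@(4,3):R a6@(2,3):R a7@(0,2):R a8@(0,1):P a9@(0,2):R
t=5: a0@(1,2):P a1@(2,1):R a2@(0,2):R a3@(0,2):R a4@(2,0):R a5@(0,3):R a6@(2,0):R a7@(0,3):R a8@(1,1):P a9@(0,3):R
t=6: a0@(0,2):P a1@(3,1):R a2@(4,2):R a3@(4,2):R a4@(3,0):R a5@(4,3):R a6@(3,0):R a7@(4,3):R a8@(2,1):P a9@(4,3):R
t=7: a0@(4,2):P a1@(4,1):R a2@(3,2):R a3@(3,2):R a4@(4,0):R a5@(3,3):R a6@(4,0):R a7@(3,3):R a8@(3,1):P a9@(3,3):R
t=8: a0@(4,1):P a1@(4,0):R a2@(2,2):R a3@(2,2):R a4@(4,3):R a5@(2,3):R a6@(4,3):R a7@(2,3):R a8@(4,1):P a9@(2,3):R

....
....
..RR
....
RP.R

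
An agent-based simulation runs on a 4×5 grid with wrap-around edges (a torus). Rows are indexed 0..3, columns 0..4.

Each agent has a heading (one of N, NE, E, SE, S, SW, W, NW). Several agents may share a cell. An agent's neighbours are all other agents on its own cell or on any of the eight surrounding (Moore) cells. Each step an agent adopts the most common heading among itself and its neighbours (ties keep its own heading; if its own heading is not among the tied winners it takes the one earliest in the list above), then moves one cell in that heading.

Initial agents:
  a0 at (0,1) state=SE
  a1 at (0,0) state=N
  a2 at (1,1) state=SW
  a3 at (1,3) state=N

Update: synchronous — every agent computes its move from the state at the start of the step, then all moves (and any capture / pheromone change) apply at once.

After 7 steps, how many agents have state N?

t=1: a0@(1,2):SE a1@(3,0):N a2@(2,0):SW a3@(0,3):N
t=2: a0@(2,3):SE a1@(2,0):N a2@(3,4):SW a3@(3,3):N
t=3: a0@(3,4):SE a1@(1,0):N a2@(2,4):N a3@(2,3):N
t=4: a0@(2,4):N a1@(0,0):N a2@(1,4):N a3@(1,3):N
t=5: a0@(1,4):N a1@(3,0):N a2@(0,4):N a3@(0,3):N
t=6: a0@(0,4):N a1@(2,0):N a2@(3,4):N a3@(3,3):N
t=7: a0@(3,4):N a1@(1,0):N a2@(2,4):N a3@(2,3):N

4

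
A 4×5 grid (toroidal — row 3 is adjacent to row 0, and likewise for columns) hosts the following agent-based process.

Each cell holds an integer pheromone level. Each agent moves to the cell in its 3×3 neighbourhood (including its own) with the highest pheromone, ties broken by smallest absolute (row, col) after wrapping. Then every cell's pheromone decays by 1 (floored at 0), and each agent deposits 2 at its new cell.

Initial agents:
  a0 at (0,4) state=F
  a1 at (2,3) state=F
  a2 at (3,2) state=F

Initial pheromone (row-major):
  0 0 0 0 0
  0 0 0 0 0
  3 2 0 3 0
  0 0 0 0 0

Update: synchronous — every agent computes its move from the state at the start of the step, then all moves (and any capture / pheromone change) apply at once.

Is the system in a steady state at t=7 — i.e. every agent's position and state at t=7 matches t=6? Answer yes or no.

t=1: a0@(0,0) a1@(2,3) a2@(2,3) | pheromone: 2 0 0 0 0 / 0 0 0 0 0 / 2 1 0 6 0 / 0 0 0 0 0
t=2: a0@(0,0) a1@(2,3) a2@(2,3) | pheromone: 3 0 0 0 0 / 0 0 0 0 0 / 1 0 0 9 0 / 0 0 0 0 0
t=3: a0@(0,0) a1@(2,3) a2@(2,3) | pheromone: 4 0 0 0 0 / 0 0 0 0 0 / 0 0 0 12 0 / 0 0 0 0 0
t=4: a0@(0,0) a1@(2,3) a2@(2,3) | pheromone: 5 0 0 0 0 / 0 0 0 0 0 / 0 0 0 15 0 / 0 0 0 0 0
t=5: a0@(0,0) a1@(2,3) a2@(2,3) | pheromone: 6 0 0 0 0 / 0 0 0 0 0 / 0 0 0 18 0 / 0 0 0 0 0
t=6: a0@(0,0) a1@(2,3) a2@(2,3) | pheromone: 7 0 0 0 0 / 0 0 0 0 0 / 0 0 0 21 0 / 0 0 0 0 0
t=7: a0@(0,0) a1@(2,3) a2@(2,3) | pheromone: 8 0 0 0 0 / 0 0 0 0 0 / 0 0 0 24 0 / 0 0 0 0 0

yes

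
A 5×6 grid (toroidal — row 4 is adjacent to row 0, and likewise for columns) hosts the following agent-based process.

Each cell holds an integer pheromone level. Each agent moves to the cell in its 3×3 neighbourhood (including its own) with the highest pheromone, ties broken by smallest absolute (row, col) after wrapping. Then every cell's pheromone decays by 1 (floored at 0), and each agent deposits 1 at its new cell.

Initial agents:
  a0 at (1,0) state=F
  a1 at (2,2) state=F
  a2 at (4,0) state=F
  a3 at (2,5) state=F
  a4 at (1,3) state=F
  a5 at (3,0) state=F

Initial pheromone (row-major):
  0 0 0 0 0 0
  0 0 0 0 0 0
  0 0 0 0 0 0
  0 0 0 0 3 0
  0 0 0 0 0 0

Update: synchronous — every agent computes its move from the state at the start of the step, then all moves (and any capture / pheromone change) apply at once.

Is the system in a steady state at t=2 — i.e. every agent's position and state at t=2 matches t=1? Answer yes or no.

no

t=1: a0@(0,0) a1@(1,1) a2@(0,0) a3@(3,4) a4@(0,2) a5@(2,0) | pheromone: 2 0 1 0 0 0 / 0 1 0 0 0 0 / 1 0 0 0 0 0 / 0 0 0 0 3 0 / 0 0 0 0 0 0
t=2: a0@(0,0) a1@(0,0) a2@(0,0) a3@(3,4) a4@(0,2) a5@(1,1) | pheromone: 4 0 1 0 0 0 / 0 1 0 0 0 0 / 0 0 0 0 0 0 / 0 0 0 0 3 0 / 0 0 0 0 0 0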